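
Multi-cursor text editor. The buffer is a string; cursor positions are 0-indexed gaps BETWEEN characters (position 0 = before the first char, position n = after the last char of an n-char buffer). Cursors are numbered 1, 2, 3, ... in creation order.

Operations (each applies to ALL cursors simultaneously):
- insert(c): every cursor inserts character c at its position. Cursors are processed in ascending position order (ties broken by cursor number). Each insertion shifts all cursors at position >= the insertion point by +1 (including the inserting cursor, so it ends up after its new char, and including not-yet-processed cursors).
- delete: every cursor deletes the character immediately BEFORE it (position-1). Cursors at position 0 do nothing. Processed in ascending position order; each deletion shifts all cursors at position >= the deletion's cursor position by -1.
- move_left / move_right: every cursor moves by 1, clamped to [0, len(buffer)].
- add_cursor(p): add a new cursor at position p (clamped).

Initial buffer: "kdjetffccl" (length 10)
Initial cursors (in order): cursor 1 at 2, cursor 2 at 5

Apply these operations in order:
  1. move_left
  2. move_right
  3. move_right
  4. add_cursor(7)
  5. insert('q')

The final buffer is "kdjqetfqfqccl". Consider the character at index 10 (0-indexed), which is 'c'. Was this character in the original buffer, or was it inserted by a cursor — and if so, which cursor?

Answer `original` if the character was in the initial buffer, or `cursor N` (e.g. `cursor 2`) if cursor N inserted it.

After op 1 (move_left): buffer="kdjetffccl" (len 10), cursors c1@1 c2@4, authorship ..........
After op 2 (move_right): buffer="kdjetffccl" (len 10), cursors c1@2 c2@5, authorship ..........
After op 3 (move_right): buffer="kdjetffccl" (len 10), cursors c1@3 c2@6, authorship ..........
After op 4 (add_cursor(7)): buffer="kdjetffccl" (len 10), cursors c1@3 c2@6 c3@7, authorship ..........
After op 5 (insert('q')): buffer="kdjqetfqfqccl" (len 13), cursors c1@4 c2@8 c3@10, authorship ...1...2.3...
Authorship (.=original, N=cursor N): . . . 1 . . . 2 . 3 . . .
Index 10: author = original

Answer: original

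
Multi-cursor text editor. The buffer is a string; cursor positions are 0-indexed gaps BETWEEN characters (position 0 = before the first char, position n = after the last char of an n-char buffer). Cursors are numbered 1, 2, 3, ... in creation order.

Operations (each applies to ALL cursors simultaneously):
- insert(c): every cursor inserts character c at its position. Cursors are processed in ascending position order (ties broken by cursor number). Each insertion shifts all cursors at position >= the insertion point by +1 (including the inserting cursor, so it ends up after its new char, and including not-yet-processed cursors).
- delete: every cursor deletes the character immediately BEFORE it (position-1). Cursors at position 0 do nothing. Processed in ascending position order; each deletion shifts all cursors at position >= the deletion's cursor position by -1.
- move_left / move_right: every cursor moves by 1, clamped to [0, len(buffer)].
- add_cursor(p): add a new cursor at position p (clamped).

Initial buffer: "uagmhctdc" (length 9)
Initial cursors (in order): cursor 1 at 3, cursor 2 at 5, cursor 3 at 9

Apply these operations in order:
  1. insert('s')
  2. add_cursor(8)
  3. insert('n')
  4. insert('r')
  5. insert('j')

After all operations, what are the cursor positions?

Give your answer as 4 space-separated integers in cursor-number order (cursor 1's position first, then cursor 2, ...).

After op 1 (insert('s')): buffer="uagsmhsctdcs" (len 12), cursors c1@4 c2@7 c3@12, authorship ...1..2....3
After op 2 (add_cursor(8)): buffer="uagsmhsctdcs" (len 12), cursors c1@4 c2@7 c4@8 c3@12, authorship ...1..2....3
After op 3 (insert('n')): buffer="uagsnmhsncntdcsn" (len 16), cursors c1@5 c2@9 c4@11 c3@16, authorship ...11..22.4...33
After op 4 (insert('r')): buffer="uagsnrmhsnrcnrtdcsnr" (len 20), cursors c1@6 c2@11 c4@14 c3@20, authorship ...111..222.44...333
After op 5 (insert('j')): buffer="uagsnrjmhsnrjcnrjtdcsnrj" (len 24), cursors c1@7 c2@13 c4@17 c3@24, authorship ...1111..2222.444...3333

Answer: 7 13 24 17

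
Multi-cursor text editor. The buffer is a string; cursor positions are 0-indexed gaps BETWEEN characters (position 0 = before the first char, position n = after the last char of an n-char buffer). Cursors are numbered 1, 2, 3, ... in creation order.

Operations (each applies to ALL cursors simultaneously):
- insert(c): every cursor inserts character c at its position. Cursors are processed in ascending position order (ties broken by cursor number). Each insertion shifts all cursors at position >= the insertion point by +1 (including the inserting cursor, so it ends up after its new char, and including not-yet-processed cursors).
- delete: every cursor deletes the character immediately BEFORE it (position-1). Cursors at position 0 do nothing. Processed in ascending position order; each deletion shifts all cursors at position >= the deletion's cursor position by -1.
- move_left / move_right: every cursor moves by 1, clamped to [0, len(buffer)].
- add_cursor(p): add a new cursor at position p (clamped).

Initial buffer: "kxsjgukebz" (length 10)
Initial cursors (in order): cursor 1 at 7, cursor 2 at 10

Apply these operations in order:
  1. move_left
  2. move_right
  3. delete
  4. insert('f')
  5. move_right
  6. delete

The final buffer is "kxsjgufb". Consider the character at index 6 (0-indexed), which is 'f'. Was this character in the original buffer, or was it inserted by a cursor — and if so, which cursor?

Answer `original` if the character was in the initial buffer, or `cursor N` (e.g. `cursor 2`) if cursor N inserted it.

After op 1 (move_left): buffer="kxsjgukebz" (len 10), cursors c1@6 c2@9, authorship ..........
After op 2 (move_right): buffer="kxsjgukebz" (len 10), cursors c1@7 c2@10, authorship ..........
After op 3 (delete): buffer="kxsjgueb" (len 8), cursors c1@6 c2@8, authorship ........
After op 4 (insert('f')): buffer="kxsjgufebf" (len 10), cursors c1@7 c2@10, authorship ......1..2
After op 5 (move_right): buffer="kxsjgufebf" (len 10), cursors c1@8 c2@10, authorship ......1..2
After op 6 (delete): buffer="kxsjgufb" (len 8), cursors c1@7 c2@8, authorship ......1.
Authorship (.=original, N=cursor N): . . . . . . 1 .
Index 6: author = 1

Answer: cursor 1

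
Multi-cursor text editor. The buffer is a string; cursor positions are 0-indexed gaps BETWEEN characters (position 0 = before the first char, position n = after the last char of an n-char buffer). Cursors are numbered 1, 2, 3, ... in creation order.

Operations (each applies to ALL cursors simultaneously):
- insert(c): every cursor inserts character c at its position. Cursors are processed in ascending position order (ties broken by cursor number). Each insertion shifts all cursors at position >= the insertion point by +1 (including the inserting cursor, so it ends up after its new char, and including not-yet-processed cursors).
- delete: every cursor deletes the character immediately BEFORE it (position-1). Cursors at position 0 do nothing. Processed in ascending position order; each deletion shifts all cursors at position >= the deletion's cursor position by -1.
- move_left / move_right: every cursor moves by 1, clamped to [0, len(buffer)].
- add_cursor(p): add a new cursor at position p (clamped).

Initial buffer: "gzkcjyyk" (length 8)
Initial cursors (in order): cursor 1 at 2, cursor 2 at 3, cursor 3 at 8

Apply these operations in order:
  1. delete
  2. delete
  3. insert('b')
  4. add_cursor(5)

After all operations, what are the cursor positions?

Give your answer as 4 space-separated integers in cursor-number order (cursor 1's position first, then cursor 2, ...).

After op 1 (delete): buffer="gcjyy" (len 5), cursors c1@1 c2@1 c3@5, authorship .....
After op 2 (delete): buffer="cjy" (len 3), cursors c1@0 c2@0 c3@3, authorship ...
After op 3 (insert('b')): buffer="bbcjyb" (len 6), cursors c1@2 c2@2 c3@6, authorship 12...3
After op 4 (add_cursor(5)): buffer="bbcjyb" (len 6), cursors c1@2 c2@2 c4@5 c3@6, authorship 12...3

Answer: 2 2 6 5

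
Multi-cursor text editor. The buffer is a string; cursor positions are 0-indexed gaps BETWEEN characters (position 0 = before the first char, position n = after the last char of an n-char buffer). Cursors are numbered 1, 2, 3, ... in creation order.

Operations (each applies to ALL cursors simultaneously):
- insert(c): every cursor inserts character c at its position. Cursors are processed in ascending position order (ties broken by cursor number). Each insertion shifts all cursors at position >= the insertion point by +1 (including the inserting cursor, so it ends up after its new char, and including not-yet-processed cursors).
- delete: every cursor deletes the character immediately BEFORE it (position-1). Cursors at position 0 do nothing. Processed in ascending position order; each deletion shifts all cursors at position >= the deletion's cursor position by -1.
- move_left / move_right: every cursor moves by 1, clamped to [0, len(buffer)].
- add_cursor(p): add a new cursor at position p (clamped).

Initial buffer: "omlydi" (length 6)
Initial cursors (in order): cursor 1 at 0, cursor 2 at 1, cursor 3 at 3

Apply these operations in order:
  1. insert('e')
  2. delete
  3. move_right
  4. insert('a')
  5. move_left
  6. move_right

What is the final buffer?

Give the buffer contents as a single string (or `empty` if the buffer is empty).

After op 1 (insert('e')): buffer="eoemleydi" (len 9), cursors c1@1 c2@3 c3@6, authorship 1.2..3...
After op 2 (delete): buffer="omlydi" (len 6), cursors c1@0 c2@1 c3@3, authorship ......
After op 3 (move_right): buffer="omlydi" (len 6), cursors c1@1 c2@2 c3@4, authorship ......
After op 4 (insert('a')): buffer="oamalyadi" (len 9), cursors c1@2 c2@4 c3@7, authorship .1.2..3..
After op 5 (move_left): buffer="oamalyadi" (len 9), cursors c1@1 c2@3 c3@6, authorship .1.2..3..
After op 6 (move_right): buffer="oamalyadi" (len 9), cursors c1@2 c2@4 c3@7, authorship .1.2..3..

Answer: oamalyadi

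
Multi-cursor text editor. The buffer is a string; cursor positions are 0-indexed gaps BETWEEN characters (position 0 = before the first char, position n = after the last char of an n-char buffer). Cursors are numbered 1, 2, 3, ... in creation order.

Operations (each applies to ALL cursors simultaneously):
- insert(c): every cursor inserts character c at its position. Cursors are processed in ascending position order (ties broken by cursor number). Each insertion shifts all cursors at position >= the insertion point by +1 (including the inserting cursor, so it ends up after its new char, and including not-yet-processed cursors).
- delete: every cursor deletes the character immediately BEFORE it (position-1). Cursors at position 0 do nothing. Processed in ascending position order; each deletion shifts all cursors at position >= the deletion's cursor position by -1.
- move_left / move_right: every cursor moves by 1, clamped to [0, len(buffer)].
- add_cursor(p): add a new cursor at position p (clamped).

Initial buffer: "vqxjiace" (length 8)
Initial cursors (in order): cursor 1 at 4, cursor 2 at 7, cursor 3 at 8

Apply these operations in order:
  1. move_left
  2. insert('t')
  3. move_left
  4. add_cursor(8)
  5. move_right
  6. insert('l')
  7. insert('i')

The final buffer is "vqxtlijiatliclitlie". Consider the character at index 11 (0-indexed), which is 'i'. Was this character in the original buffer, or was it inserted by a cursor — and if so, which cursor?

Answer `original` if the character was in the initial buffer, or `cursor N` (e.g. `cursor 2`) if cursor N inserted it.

Answer: cursor 2

Derivation:
After op 1 (move_left): buffer="vqxjiace" (len 8), cursors c1@3 c2@6 c3@7, authorship ........
After op 2 (insert('t')): buffer="vqxtjiatcte" (len 11), cursors c1@4 c2@8 c3@10, authorship ...1...2.3.
After op 3 (move_left): buffer="vqxtjiatcte" (len 11), cursors c1@3 c2@7 c3@9, authorship ...1...2.3.
After op 4 (add_cursor(8)): buffer="vqxtjiatcte" (len 11), cursors c1@3 c2@7 c4@8 c3@9, authorship ...1...2.3.
After op 5 (move_right): buffer="vqxtjiatcte" (len 11), cursors c1@4 c2@8 c4@9 c3@10, authorship ...1...2.3.
After op 6 (insert('l')): buffer="vqxtljiatlcltle" (len 15), cursors c1@5 c2@10 c4@12 c3@14, authorship ...11...22.433.
After op 7 (insert('i')): buffer="vqxtlijiatliclitlie" (len 19), cursors c1@6 c2@12 c4@15 c3@18, authorship ...111...222.44333.
Authorship (.=original, N=cursor N): . . . 1 1 1 . . . 2 2 2 . 4 4 3 3 3 .
Index 11: author = 2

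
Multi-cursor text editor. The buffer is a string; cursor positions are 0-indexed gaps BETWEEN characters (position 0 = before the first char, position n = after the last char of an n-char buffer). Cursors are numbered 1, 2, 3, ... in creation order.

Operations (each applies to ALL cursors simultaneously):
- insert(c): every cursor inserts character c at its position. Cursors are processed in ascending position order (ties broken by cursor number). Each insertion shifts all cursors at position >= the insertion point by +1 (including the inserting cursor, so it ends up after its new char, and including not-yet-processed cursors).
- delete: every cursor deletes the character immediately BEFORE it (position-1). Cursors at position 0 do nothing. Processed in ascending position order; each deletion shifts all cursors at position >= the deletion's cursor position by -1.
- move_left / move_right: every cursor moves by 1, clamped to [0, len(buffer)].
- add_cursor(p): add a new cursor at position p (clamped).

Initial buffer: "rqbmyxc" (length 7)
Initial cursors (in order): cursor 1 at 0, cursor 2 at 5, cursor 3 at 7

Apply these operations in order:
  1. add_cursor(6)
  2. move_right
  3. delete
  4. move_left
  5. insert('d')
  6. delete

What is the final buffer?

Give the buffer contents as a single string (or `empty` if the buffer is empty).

Answer: qbm

Derivation:
After op 1 (add_cursor(6)): buffer="rqbmyxc" (len 7), cursors c1@0 c2@5 c4@6 c3@7, authorship .......
After op 2 (move_right): buffer="rqbmyxc" (len 7), cursors c1@1 c2@6 c3@7 c4@7, authorship .......
After op 3 (delete): buffer="qbm" (len 3), cursors c1@0 c2@3 c3@3 c4@3, authorship ...
After op 4 (move_left): buffer="qbm" (len 3), cursors c1@0 c2@2 c3@2 c4@2, authorship ...
After op 5 (insert('d')): buffer="dqbdddm" (len 7), cursors c1@1 c2@6 c3@6 c4@6, authorship 1..234.
After op 6 (delete): buffer="qbm" (len 3), cursors c1@0 c2@2 c3@2 c4@2, authorship ...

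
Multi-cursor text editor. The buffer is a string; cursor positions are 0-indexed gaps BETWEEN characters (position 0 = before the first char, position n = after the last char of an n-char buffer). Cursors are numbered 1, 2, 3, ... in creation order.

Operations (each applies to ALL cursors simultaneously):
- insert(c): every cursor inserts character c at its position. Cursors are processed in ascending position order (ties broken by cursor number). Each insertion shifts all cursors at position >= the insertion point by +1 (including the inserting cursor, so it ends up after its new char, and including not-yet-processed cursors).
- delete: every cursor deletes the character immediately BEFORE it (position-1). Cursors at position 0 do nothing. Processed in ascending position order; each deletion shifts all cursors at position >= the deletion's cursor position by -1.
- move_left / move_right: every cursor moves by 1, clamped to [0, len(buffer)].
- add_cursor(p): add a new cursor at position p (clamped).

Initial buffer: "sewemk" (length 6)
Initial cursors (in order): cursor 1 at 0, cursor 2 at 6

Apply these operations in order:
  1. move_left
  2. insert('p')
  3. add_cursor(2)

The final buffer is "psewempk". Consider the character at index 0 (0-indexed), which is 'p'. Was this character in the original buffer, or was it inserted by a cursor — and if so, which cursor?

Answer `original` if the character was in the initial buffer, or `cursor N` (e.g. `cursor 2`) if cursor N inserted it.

Answer: cursor 1

Derivation:
After op 1 (move_left): buffer="sewemk" (len 6), cursors c1@0 c2@5, authorship ......
After op 2 (insert('p')): buffer="psewempk" (len 8), cursors c1@1 c2@7, authorship 1.....2.
After op 3 (add_cursor(2)): buffer="psewempk" (len 8), cursors c1@1 c3@2 c2@7, authorship 1.....2.
Authorship (.=original, N=cursor N): 1 . . . . . 2 .
Index 0: author = 1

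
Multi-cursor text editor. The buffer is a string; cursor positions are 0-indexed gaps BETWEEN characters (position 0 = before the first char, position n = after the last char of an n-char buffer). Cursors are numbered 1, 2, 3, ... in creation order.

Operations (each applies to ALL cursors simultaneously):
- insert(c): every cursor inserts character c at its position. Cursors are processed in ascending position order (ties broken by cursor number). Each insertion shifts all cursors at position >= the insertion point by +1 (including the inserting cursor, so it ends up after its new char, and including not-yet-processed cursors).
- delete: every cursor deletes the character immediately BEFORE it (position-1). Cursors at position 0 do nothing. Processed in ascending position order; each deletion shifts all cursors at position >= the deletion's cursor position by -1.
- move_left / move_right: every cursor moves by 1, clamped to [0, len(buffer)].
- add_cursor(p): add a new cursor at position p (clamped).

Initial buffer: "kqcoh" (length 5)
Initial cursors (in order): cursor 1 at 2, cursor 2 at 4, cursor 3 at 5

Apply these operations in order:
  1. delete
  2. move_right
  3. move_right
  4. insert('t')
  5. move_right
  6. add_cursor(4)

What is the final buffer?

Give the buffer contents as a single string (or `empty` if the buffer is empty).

After op 1 (delete): buffer="kc" (len 2), cursors c1@1 c2@2 c3@2, authorship ..
After op 2 (move_right): buffer="kc" (len 2), cursors c1@2 c2@2 c3@2, authorship ..
After op 3 (move_right): buffer="kc" (len 2), cursors c1@2 c2@2 c3@2, authorship ..
After op 4 (insert('t')): buffer="kcttt" (len 5), cursors c1@5 c2@5 c3@5, authorship ..123
After op 5 (move_right): buffer="kcttt" (len 5), cursors c1@5 c2@5 c3@5, authorship ..123
After op 6 (add_cursor(4)): buffer="kcttt" (len 5), cursors c4@4 c1@5 c2@5 c3@5, authorship ..123

Answer: kcttt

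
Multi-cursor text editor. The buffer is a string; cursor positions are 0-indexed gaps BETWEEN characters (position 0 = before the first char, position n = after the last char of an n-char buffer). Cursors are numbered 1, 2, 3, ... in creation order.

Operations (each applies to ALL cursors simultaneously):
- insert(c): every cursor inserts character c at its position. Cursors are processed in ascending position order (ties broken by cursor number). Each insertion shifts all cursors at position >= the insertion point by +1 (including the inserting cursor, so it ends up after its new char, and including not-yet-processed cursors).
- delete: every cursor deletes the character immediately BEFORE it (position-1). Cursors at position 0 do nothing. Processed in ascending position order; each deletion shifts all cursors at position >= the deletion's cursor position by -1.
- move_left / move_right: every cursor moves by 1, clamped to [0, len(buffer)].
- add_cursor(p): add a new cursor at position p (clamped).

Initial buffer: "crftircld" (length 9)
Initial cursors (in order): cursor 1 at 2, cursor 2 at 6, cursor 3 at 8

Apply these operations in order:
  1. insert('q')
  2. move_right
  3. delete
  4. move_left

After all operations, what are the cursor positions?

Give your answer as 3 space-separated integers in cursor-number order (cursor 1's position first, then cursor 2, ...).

Answer: 2 6 8

Derivation:
After op 1 (insert('q')): buffer="crqftirqclqd" (len 12), cursors c1@3 c2@8 c3@11, authorship ..1....2..3.
After op 2 (move_right): buffer="crqftirqclqd" (len 12), cursors c1@4 c2@9 c3@12, authorship ..1....2..3.
After op 3 (delete): buffer="crqtirqlq" (len 9), cursors c1@3 c2@7 c3@9, authorship ..1...2.3
After op 4 (move_left): buffer="crqtirqlq" (len 9), cursors c1@2 c2@6 c3@8, authorship ..1...2.3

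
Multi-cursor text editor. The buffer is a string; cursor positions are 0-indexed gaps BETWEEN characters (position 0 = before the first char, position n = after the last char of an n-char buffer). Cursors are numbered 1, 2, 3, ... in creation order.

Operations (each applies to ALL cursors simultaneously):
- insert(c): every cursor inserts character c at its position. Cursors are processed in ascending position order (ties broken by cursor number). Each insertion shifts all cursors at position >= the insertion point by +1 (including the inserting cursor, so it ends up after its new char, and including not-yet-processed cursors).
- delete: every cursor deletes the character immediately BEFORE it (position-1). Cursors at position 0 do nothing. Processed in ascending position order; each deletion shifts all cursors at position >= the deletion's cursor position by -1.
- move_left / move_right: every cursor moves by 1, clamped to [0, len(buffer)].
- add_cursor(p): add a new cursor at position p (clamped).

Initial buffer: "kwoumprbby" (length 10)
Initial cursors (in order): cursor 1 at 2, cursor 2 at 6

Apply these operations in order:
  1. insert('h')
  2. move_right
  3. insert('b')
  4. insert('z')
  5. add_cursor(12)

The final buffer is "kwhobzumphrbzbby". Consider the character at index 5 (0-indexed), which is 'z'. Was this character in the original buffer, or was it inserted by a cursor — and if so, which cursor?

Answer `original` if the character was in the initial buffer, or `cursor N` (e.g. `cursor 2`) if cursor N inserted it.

After op 1 (insert('h')): buffer="kwhoumphrbby" (len 12), cursors c1@3 c2@8, authorship ..1....2....
After op 2 (move_right): buffer="kwhoumphrbby" (len 12), cursors c1@4 c2@9, authorship ..1....2....
After op 3 (insert('b')): buffer="kwhobumphrbbby" (len 14), cursors c1@5 c2@11, authorship ..1.1...2.2...
After op 4 (insert('z')): buffer="kwhobzumphrbzbby" (len 16), cursors c1@6 c2@13, authorship ..1.11...2.22...
After op 5 (add_cursor(12)): buffer="kwhobzumphrbzbby" (len 16), cursors c1@6 c3@12 c2@13, authorship ..1.11...2.22...
Authorship (.=original, N=cursor N): . . 1 . 1 1 . . . 2 . 2 2 . . .
Index 5: author = 1

Answer: cursor 1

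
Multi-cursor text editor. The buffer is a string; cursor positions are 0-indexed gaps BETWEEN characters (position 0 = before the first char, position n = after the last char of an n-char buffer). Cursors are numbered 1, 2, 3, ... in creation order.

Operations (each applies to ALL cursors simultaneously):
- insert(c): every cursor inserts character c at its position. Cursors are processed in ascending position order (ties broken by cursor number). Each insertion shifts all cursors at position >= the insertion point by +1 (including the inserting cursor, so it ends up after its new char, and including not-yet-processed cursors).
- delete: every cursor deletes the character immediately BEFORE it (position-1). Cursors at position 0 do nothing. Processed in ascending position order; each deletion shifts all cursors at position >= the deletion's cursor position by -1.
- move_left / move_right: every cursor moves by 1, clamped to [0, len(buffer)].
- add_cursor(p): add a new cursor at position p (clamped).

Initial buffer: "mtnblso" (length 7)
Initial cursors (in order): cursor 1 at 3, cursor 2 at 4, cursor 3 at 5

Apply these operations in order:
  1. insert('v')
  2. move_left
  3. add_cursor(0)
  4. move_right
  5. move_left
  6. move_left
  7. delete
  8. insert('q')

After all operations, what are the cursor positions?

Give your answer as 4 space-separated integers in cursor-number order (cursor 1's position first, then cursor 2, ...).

After op 1 (insert('v')): buffer="mtnvbvlvso" (len 10), cursors c1@4 c2@6 c3@8, authorship ...1.2.3..
After op 2 (move_left): buffer="mtnvbvlvso" (len 10), cursors c1@3 c2@5 c3@7, authorship ...1.2.3..
After op 3 (add_cursor(0)): buffer="mtnvbvlvso" (len 10), cursors c4@0 c1@3 c2@5 c3@7, authorship ...1.2.3..
After op 4 (move_right): buffer="mtnvbvlvso" (len 10), cursors c4@1 c1@4 c2@6 c3@8, authorship ...1.2.3..
After op 5 (move_left): buffer="mtnvbvlvso" (len 10), cursors c4@0 c1@3 c2@5 c3@7, authorship ...1.2.3..
After op 6 (move_left): buffer="mtnvbvlvso" (len 10), cursors c4@0 c1@2 c2@4 c3@6, authorship ...1.2.3..
After op 7 (delete): buffer="mnblvso" (len 7), cursors c4@0 c1@1 c2@2 c3@3, authorship ....3..
After op 8 (insert('q')): buffer="qmqnqbqlvso" (len 11), cursors c4@1 c1@3 c2@5 c3@7, authorship 4.1.2.3.3..

Answer: 3 5 7 1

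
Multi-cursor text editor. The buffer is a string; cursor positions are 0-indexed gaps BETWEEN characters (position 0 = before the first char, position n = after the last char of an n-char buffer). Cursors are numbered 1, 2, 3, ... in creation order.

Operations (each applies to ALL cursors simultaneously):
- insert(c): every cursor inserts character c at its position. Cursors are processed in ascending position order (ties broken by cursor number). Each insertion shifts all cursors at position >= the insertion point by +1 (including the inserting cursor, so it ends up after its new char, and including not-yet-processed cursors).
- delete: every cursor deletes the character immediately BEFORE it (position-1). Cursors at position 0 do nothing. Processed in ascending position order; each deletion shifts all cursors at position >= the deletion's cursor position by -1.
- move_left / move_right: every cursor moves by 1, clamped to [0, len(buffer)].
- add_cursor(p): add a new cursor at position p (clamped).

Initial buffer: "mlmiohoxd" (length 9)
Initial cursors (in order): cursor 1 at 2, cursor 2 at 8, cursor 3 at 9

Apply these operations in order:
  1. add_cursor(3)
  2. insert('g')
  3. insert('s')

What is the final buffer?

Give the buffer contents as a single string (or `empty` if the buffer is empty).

After op 1 (add_cursor(3)): buffer="mlmiohoxd" (len 9), cursors c1@2 c4@3 c2@8 c3@9, authorship .........
After op 2 (insert('g')): buffer="mlgmgiohoxgdg" (len 13), cursors c1@3 c4@5 c2@11 c3@13, authorship ..1.4.....2.3
After op 3 (insert('s')): buffer="mlgsmgsiohoxgsdgs" (len 17), cursors c1@4 c4@7 c2@14 c3@17, authorship ..11.44.....22.33

Answer: mlgsmgsiohoxgsdgs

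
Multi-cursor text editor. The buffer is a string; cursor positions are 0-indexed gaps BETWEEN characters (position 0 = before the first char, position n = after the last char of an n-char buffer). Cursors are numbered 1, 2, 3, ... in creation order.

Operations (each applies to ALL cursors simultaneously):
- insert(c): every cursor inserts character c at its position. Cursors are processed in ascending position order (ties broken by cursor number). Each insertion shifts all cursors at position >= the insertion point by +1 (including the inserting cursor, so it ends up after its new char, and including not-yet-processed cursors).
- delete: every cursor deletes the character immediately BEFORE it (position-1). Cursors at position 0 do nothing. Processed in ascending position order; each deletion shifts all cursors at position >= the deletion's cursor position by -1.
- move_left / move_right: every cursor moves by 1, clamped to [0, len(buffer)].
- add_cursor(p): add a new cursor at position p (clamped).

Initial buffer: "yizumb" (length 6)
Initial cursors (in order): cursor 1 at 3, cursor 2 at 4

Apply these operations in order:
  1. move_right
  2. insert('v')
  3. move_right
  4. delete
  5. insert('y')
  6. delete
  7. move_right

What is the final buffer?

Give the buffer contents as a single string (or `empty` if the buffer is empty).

Answer: yizuvv

Derivation:
After op 1 (move_right): buffer="yizumb" (len 6), cursors c1@4 c2@5, authorship ......
After op 2 (insert('v')): buffer="yizuvmvb" (len 8), cursors c1@5 c2@7, authorship ....1.2.
After op 3 (move_right): buffer="yizuvmvb" (len 8), cursors c1@6 c2@8, authorship ....1.2.
After op 4 (delete): buffer="yizuvv" (len 6), cursors c1@5 c2@6, authorship ....12
After op 5 (insert('y')): buffer="yizuvyvy" (len 8), cursors c1@6 c2@8, authorship ....1122
After op 6 (delete): buffer="yizuvv" (len 6), cursors c1@5 c2@6, authorship ....12
After op 7 (move_right): buffer="yizuvv" (len 6), cursors c1@6 c2@6, authorship ....12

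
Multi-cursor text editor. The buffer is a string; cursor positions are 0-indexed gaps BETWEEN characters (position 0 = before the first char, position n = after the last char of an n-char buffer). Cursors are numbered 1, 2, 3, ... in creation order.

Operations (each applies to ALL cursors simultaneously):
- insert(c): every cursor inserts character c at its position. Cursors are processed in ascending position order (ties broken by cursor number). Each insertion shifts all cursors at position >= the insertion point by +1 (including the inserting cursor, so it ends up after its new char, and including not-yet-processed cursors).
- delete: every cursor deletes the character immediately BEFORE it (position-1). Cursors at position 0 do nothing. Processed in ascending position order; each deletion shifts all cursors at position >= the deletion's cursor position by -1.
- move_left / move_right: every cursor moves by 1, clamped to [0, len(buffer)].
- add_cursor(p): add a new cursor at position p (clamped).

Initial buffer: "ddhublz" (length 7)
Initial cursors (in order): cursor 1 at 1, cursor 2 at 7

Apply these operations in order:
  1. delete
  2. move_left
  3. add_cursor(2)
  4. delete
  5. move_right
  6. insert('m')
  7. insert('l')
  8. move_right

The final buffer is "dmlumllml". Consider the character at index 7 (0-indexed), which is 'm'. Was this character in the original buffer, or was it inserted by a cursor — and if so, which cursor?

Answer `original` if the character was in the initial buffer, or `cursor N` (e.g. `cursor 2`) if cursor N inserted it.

After op 1 (delete): buffer="dhubl" (len 5), cursors c1@0 c2@5, authorship .....
After op 2 (move_left): buffer="dhubl" (len 5), cursors c1@0 c2@4, authorship .....
After op 3 (add_cursor(2)): buffer="dhubl" (len 5), cursors c1@0 c3@2 c2@4, authorship .....
After op 4 (delete): buffer="dul" (len 3), cursors c1@0 c3@1 c2@2, authorship ...
After op 5 (move_right): buffer="dul" (len 3), cursors c1@1 c3@2 c2@3, authorship ...
After op 6 (insert('m')): buffer="dmumlm" (len 6), cursors c1@2 c3@4 c2@6, authorship .1.3.2
After op 7 (insert('l')): buffer="dmlumllml" (len 9), cursors c1@3 c3@6 c2@9, authorship .11.33.22
After op 8 (move_right): buffer="dmlumllml" (len 9), cursors c1@4 c3@7 c2@9, authorship .11.33.22
Authorship (.=original, N=cursor N): . 1 1 . 3 3 . 2 2
Index 7: author = 2

Answer: cursor 2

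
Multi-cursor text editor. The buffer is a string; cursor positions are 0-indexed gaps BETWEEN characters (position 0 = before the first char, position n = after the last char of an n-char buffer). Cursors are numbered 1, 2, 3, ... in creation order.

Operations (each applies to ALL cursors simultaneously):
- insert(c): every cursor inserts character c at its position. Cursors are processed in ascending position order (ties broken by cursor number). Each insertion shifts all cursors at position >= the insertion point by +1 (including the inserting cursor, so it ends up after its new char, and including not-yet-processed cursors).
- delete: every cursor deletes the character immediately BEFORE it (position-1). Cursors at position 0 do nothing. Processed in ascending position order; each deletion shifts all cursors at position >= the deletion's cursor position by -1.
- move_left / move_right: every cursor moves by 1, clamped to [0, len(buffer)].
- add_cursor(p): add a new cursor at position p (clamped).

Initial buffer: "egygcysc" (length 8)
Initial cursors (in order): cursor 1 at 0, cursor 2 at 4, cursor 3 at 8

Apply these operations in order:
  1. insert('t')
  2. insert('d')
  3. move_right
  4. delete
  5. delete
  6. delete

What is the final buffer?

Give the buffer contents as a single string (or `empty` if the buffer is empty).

After op 1 (insert('t')): buffer="tegygtcysct" (len 11), cursors c1@1 c2@6 c3@11, authorship 1....2....3
After op 2 (insert('d')): buffer="tdegygtdcysctd" (len 14), cursors c1@2 c2@8 c3@14, authorship 11....22....33
After op 3 (move_right): buffer="tdegygtdcysctd" (len 14), cursors c1@3 c2@9 c3@14, authorship 11....22....33
After op 4 (delete): buffer="tdgygtdysct" (len 11), cursors c1@2 c2@7 c3@11, authorship 11...22...3
After op 5 (delete): buffer="tgygtysc" (len 8), cursors c1@1 c2@5 c3@8, authorship 1...2...
After op 6 (delete): buffer="gygys" (len 5), cursors c1@0 c2@3 c3@5, authorship .....

Answer: gygys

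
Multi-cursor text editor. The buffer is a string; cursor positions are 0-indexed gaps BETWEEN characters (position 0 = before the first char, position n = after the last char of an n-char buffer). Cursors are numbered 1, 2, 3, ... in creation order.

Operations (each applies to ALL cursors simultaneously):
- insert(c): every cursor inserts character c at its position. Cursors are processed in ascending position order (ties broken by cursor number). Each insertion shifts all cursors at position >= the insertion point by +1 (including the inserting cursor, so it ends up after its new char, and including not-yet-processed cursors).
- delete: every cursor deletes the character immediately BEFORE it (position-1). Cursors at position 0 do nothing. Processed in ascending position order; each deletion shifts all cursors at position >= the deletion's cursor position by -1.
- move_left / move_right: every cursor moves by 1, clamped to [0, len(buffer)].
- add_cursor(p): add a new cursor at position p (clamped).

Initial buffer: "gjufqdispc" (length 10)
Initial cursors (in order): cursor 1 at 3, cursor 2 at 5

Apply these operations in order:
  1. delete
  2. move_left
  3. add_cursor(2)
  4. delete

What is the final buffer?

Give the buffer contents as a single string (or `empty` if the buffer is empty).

After op 1 (delete): buffer="gjfdispc" (len 8), cursors c1@2 c2@3, authorship ........
After op 2 (move_left): buffer="gjfdispc" (len 8), cursors c1@1 c2@2, authorship ........
After op 3 (add_cursor(2)): buffer="gjfdispc" (len 8), cursors c1@1 c2@2 c3@2, authorship ........
After op 4 (delete): buffer="fdispc" (len 6), cursors c1@0 c2@0 c3@0, authorship ......

Answer: fdispc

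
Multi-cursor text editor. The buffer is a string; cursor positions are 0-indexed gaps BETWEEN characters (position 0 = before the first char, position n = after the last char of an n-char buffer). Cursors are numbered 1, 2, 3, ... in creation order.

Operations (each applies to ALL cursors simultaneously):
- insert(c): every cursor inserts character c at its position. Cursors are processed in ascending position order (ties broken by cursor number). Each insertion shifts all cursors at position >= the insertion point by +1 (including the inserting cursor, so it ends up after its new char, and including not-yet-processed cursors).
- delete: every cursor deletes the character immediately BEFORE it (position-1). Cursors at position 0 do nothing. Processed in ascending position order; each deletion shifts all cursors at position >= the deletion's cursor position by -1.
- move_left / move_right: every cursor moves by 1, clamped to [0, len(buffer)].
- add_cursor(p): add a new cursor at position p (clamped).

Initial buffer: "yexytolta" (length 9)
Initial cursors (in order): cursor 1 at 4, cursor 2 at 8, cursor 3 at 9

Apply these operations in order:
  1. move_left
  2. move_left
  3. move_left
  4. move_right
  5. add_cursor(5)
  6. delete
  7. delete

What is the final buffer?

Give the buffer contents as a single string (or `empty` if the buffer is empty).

After op 1 (move_left): buffer="yexytolta" (len 9), cursors c1@3 c2@7 c3@8, authorship .........
After op 2 (move_left): buffer="yexytolta" (len 9), cursors c1@2 c2@6 c3@7, authorship .........
After op 3 (move_left): buffer="yexytolta" (len 9), cursors c1@1 c2@5 c3@6, authorship .........
After op 4 (move_right): buffer="yexytolta" (len 9), cursors c1@2 c2@6 c3@7, authorship .........
After op 5 (add_cursor(5)): buffer="yexytolta" (len 9), cursors c1@2 c4@5 c2@6 c3@7, authorship .........
After op 6 (delete): buffer="yxyta" (len 5), cursors c1@1 c2@3 c3@3 c4@3, authorship .....
After op 7 (delete): buffer="ta" (len 2), cursors c1@0 c2@0 c3@0 c4@0, authorship ..

Answer: ta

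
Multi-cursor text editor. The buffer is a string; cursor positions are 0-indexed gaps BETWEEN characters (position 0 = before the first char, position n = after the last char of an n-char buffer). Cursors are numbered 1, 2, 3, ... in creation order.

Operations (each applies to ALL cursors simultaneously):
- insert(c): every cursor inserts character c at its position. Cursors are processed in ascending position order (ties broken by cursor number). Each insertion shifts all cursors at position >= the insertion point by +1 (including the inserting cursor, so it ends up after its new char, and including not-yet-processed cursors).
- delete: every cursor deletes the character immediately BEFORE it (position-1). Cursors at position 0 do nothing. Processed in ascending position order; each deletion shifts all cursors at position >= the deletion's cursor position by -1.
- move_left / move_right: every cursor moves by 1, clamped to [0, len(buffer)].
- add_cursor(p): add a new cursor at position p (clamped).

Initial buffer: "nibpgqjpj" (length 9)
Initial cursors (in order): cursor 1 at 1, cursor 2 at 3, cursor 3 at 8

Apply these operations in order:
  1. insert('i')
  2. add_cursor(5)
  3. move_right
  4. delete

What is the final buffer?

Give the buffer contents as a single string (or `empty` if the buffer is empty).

Answer: nibgqjpi

Derivation:
After op 1 (insert('i')): buffer="niibipgqjpij" (len 12), cursors c1@2 c2@5 c3@11, authorship .1..2.....3.
After op 2 (add_cursor(5)): buffer="niibipgqjpij" (len 12), cursors c1@2 c2@5 c4@5 c3@11, authorship .1..2.....3.
After op 3 (move_right): buffer="niibipgqjpij" (len 12), cursors c1@3 c2@6 c4@6 c3@12, authorship .1..2.....3.
After op 4 (delete): buffer="nibgqjpi" (len 8), cursors c1@2 c2@3 c4@3 c3@8, authorship .1.....3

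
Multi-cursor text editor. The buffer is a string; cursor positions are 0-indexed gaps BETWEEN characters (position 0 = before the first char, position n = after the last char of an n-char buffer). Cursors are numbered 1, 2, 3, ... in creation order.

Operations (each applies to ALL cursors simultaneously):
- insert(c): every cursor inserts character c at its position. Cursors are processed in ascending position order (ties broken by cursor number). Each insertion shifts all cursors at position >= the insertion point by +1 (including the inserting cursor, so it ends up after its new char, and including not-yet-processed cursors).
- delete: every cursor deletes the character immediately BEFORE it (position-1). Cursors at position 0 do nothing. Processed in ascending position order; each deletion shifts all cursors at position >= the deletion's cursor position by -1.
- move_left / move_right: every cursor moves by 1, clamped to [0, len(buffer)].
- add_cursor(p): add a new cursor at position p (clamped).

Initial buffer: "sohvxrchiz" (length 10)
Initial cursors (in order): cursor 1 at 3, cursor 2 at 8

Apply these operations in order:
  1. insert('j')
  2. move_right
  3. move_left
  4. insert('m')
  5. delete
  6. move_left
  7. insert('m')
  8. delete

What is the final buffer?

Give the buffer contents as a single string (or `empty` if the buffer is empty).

Answer: sohjvxrchjiz

Derivation:
After op 1 (insert('j')): buffer="sohjvxrchjiz" (len 12), cursors c1@4 c2@10, authorship ...1.....2..
After op 2 (move_right): buffer="sohjvxrchjiz" (len 12), cursors c1@5 c2@11, authorship ...1.....2..
After op 3 (move_left): buffer="sohjvxrchjiz" (len 12), cursors c1@4 c2@10, authorship ...1.....2..
After op 4 (insert('m')): buffer="sohjmvxrchjmiz" (len 14), cursors c1@5 c2@12, authorship ...11.....22..
After op 5 (delete): buffer="sohjvxrchjiz" (len 12), cursors c1@4 c2@10, authorship ...1.....2..
After op 6 (move_left): buffer="sohjvxrchjiz" (len 12), cursors c1@3 c2@9, authorship ...1.....2..
After op 7 (insert('m')): buffer="sohmjvxrchmjiz" (len 14), cursors c1@4 c2@11, authorship ...11.....22..
After op 8 (delete): buffer="sohjvxrchjiz" (len 12), cursors c1@3 c2@9, authorship ...1.....2..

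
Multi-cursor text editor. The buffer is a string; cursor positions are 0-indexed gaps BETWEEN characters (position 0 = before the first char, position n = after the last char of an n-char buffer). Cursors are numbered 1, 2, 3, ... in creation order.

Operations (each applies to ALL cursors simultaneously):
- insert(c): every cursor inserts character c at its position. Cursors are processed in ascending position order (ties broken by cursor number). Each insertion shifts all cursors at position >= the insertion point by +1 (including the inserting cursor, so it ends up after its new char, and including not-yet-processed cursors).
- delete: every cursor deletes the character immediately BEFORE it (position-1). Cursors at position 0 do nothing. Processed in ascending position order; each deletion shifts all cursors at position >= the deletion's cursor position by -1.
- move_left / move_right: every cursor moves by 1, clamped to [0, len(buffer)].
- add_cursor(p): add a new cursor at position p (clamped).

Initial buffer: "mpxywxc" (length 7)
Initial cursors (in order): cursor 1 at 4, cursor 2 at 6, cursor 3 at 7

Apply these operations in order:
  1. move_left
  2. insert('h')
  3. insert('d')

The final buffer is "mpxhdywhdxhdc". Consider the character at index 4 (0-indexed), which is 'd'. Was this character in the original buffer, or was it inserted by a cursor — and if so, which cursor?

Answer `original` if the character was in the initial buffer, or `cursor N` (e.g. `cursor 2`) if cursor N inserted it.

After op 1 (move_left): buffer="mpxywxc" (len 7), cursors c1@3 c2@5 c3@6, authorship .......
After op 2 (insert('h')): buffer="mpxhywhxhc" (len 10), cursors c1@4 c2@7 c3@9, authorship ...1..2.3.
After op 3 (insert('d')): buffer="mpxhdywhdxhdc" (len 13), cursors c1@5 c2@9 c3@12, authorship ...11..22.33.
Authorship (.=original, N=cursor N): . . . 1 1 . . 2 2 . 3 3 .
Index 4: author = 1

Answer: cursor 1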